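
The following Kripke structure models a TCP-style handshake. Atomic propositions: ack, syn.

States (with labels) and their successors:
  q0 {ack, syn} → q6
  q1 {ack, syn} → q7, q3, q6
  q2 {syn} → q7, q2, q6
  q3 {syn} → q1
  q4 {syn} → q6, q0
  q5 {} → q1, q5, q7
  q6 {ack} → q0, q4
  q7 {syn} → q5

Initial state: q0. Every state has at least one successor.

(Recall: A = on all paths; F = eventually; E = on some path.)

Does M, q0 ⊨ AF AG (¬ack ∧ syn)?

States satisfying AG (¬ack ∧ syn): ∅.
States satisfying AF AG (¬ack ∧ syn): ∅.
There is a path from q0 along which AG (¬ack ∧ syn) never holds.
q0 ∉ Sat(AF AG (¬ack ∧ syn)).

Does not hold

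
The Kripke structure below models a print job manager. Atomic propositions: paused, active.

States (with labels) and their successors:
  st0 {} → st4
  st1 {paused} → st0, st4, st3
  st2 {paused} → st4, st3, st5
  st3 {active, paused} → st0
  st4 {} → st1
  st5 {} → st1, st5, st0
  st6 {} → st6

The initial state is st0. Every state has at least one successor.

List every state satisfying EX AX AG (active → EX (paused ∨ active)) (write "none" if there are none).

{st6}

States satisfying AX AG (active → EX (paused ∨ active)): {st6}.
States satisfying EX AX AG (active → EX (paused ∨ active)): {st6}.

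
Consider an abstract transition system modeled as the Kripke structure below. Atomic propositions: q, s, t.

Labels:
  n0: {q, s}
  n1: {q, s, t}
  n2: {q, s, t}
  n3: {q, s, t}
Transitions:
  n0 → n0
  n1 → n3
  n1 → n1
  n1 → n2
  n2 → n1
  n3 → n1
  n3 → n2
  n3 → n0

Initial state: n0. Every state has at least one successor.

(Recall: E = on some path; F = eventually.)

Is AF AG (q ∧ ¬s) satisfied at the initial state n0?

Does not hold

States satisfying AG (q ∧ ¬s): ∅.
States satisfying AF AG (q ∧ ¬s): ∅.
There is a path from n0 along which AG (q ∧ ¬s) never holds.
n0 ∉ Sat(AF AG (q ∧ ¬s)).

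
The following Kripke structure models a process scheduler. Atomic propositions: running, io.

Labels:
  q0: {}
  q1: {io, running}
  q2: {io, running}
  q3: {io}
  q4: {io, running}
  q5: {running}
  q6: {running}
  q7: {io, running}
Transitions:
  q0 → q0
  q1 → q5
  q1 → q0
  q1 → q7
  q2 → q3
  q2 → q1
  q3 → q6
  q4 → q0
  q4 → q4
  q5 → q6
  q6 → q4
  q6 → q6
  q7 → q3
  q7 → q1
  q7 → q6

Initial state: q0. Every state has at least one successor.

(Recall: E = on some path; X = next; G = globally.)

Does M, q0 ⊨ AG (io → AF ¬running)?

Satisfied

States satisfying io → AF ¬running: {q0, q3, q5, q6}.
States satisfying AG (io → AF ¬running): {q0}.
Every state reachable from q0 satisfies io → AF ¬running.
q0 ∈ Sat(AG (io → AF ¬running)).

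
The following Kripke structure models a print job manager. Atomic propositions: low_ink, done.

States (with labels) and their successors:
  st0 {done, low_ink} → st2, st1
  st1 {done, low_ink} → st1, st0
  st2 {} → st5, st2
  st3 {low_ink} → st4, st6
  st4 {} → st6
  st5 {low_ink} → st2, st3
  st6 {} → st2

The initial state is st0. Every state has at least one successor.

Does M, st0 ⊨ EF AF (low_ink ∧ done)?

States satisfying AF (low_ink ∧ done): {st0, st1}.
States satisfying EF AF (low_ink ∧ done): {st0, st1}.
Some path from st0 reaches a state where AF (low_ink ∧ done) holds.
st0 ∈ Sat(EF AF (low_ink ∧ done)).

Yes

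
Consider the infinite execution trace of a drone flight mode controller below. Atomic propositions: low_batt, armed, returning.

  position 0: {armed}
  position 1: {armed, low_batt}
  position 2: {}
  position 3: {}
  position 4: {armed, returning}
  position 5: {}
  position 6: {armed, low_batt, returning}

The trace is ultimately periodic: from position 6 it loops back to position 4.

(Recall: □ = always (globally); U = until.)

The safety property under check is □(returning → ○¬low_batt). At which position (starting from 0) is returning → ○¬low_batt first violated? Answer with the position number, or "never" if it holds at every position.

never

returning → ○¬low_batt holds at every position 0..6, and those are all the positions the trace ever visits, so the invariant □(returning → ○¬low_batt) is never violated.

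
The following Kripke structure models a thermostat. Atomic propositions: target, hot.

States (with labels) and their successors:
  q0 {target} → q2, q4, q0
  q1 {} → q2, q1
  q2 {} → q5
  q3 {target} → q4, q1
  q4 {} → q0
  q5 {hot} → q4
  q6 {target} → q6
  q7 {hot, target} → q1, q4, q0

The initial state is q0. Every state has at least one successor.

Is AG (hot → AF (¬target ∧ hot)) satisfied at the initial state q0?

Holds

States satisfying hot → AF (¬target ∧ hot): {q0, q1, q2, q3, q4, q5, q6}.
States satisfying AG (hot → AF (¬target ∧ hot)): {q0, q1, q2, q3, q4, q5, q6}.
Every state reachable from q0 satisfies hot → AF (¬target ∧ hot).
q0 ∈ Sat(AG (hot → AF (¬target ∧ hot))).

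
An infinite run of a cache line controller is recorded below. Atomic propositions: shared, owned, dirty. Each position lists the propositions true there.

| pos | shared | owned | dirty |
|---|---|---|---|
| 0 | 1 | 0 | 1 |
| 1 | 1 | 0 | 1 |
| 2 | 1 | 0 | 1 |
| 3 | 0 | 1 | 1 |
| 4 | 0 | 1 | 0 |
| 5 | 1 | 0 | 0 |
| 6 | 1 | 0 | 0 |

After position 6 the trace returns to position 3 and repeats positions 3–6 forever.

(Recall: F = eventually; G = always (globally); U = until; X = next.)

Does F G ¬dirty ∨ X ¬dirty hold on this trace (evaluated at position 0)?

G ¬dirty is false at every position 0..6, so it never becomes true and F G ¬dirty fails.
The position after 0 is 1; ¬dirty is false there.
At position 0: F G ¬dirty is false; X ¬dirty is false; so F G ¬dirty ∨ X ¬dirty is false.

Violated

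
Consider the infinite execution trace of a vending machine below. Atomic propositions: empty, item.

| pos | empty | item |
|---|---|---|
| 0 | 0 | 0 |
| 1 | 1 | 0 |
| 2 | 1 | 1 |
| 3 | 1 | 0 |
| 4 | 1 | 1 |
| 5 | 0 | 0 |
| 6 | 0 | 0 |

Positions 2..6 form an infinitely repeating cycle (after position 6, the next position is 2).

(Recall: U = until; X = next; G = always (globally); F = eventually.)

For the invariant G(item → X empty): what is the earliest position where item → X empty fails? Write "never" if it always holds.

Check item → X empty at each position in order: 0 ✓, 1 ✓, 2 ✓, 3 ✓.
At position 4 the labels are {empty, item} and the next position 5 has {}, so item → X empty is false there. This is the first violation.

4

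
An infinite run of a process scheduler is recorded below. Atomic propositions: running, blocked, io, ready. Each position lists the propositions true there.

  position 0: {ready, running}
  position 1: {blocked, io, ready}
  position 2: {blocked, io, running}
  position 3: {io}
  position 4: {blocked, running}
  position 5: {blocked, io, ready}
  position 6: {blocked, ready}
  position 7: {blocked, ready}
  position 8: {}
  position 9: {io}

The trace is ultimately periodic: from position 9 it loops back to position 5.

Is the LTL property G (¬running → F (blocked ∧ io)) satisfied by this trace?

Satisfied

¬running → F (blocked ∧ io) holds at every position 0..9, and those are all positions ever visited, so G (¬running → F (blocked ∧ io)) holds.
Positions where ¬running holds: 1, 3, 5, 6, 7, 8, 9.
Check F (blocked ∧ io) at each: 1→ok, 3→ok, 5→ok, 6→ok, 7→ok, 8→ok, 9→ok.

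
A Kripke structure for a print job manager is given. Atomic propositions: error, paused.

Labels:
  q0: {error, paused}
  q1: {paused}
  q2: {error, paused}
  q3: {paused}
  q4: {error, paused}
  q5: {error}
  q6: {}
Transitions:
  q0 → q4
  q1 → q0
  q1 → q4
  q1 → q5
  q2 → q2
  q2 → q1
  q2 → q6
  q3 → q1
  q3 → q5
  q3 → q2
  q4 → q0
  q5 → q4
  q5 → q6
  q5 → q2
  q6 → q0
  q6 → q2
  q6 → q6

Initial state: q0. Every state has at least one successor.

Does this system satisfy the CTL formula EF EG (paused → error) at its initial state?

States satisfying EG (paused → error): {q0, q2, q4, q5, q6}.
States satisfying EF EG (paused → error): {q0, q1, q2, q3, q4, q5, q6}.
Some path from q0 reaches a state where EG (paused → error) holds.
q0 ∈ Sat(EF EG (paused → error)).

Holds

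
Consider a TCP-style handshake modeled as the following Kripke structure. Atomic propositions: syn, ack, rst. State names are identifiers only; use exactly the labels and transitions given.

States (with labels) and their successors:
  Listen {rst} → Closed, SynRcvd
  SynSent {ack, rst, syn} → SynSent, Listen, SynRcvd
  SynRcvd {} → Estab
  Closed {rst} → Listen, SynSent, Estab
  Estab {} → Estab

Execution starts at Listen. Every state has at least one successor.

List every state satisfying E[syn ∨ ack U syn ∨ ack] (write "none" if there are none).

States satisfying syn ∨ ack: {SynSent}.
States satisfying E[syn ∨ ack U syn ∨ ack]: {SynSent}.

{SynSent}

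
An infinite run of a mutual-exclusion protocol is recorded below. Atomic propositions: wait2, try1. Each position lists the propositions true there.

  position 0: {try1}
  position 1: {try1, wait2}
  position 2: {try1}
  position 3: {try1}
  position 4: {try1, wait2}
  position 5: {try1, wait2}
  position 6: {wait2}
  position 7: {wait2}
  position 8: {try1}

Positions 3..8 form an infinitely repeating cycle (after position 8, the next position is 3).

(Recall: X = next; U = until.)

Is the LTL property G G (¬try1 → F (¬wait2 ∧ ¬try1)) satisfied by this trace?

Does not hold

G (¬try1 → F (¬wait2 ∧ ¬try1)) must hold at every position from 0 onward. It fails at position 0, so G G (¬try1 → F (¬wait2 ∧ ¬try1)) is false.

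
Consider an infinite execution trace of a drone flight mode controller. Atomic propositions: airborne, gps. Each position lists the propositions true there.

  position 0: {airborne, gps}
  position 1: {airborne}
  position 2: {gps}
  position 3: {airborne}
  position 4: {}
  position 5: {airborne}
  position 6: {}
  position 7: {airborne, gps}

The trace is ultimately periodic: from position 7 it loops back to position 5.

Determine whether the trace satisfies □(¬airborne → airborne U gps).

No

¬airborne → airborne U gps must hold at every position from 0 onward. It fails at position 4, so □(¬airborne → airborne U gps) is false.
Positions where ¬airborne holds: 2, 4, 6.
Check airborne U gps at each: 2→ok, 4→fails, 6→fails.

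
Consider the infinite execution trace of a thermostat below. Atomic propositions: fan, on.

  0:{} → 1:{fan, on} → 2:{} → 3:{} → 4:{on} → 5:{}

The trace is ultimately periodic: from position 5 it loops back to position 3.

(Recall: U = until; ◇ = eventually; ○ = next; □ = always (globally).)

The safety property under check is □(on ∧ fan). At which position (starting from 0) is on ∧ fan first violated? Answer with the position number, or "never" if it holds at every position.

At position 0 the labels are {}, so on ∧ fan is false there. This is the first violation.

0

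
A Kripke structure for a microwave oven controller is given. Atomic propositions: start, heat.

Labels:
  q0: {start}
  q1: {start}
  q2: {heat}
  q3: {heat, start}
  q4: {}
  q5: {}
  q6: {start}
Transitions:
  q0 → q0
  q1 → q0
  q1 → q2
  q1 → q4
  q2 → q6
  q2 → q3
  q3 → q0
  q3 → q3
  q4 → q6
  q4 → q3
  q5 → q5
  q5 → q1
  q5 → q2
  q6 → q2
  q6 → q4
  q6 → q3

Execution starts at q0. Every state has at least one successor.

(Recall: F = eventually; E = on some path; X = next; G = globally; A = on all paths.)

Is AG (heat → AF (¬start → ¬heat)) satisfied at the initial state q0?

States satisfying heat → AF (¬start → ¬heat): {q0, q1, q2, q3, q4, q5, q6}.
States satisfying AG (heat → AF (¬start → ¬heat)): {q0, q1, q2, q3, q4, q5, q6}.
Every state reachable from q0 satisfies heat → AF (¬start → ¬heat).
q0 ∈ Sat(AG (heat → AF (¬start → ¬heat))).

Yes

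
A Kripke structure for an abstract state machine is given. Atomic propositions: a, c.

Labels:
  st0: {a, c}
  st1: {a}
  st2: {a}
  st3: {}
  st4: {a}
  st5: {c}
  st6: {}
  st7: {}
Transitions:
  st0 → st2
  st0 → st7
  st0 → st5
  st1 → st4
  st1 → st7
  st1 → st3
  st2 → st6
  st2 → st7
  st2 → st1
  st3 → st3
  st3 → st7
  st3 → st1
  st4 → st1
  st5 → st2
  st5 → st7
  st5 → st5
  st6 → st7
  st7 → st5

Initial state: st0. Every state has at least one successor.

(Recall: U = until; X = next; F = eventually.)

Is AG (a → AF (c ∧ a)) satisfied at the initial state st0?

Violated

States satisfying a → AF (c ∧ a): {st0, st3, st5, st6, st7}.
States satisfying AG (a → AF (c ∧ a)): ∅.
st1 is reachable from st0 and violates a → AF (c ∧ a), so AG fails at st0.
st0 ∉ Sat(AG (a → AF (c ∧ a))).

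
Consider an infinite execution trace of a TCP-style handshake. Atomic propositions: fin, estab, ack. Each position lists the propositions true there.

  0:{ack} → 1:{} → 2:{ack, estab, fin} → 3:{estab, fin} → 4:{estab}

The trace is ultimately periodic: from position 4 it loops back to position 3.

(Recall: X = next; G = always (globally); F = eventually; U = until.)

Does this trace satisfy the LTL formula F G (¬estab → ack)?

Yes

G (¬estab → ack) holds at position 2, which is reachable from 0, so F G (¬estab → ack) holds.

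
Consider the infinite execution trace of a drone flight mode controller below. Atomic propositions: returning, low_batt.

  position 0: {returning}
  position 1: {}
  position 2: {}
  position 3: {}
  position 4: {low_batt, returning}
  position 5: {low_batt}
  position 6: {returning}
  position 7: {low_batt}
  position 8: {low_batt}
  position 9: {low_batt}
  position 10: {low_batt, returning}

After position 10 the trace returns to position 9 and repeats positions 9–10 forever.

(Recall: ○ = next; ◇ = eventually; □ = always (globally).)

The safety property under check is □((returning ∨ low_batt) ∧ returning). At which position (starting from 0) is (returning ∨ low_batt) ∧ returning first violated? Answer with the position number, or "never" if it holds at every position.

1

Check (returning ∨ low_batt) ∧ returning at each position in order: 0 ✓.
At position 1 the labels are {}, so (returning ∨ low_batt) ∧ returning is false there. This is the first violation.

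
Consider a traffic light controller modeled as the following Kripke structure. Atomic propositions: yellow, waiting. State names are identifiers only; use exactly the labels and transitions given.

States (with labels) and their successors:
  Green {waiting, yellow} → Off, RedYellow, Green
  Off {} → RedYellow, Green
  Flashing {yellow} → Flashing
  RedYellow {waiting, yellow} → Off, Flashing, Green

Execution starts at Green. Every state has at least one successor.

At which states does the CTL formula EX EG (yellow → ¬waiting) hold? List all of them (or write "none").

States satisfying EG (yellow → ¬waiting): {Flashing}.
States satisfying EX EG (yellow → ¬waiting): {Flashing, RedYellow}.

{Flashing, RedYellow}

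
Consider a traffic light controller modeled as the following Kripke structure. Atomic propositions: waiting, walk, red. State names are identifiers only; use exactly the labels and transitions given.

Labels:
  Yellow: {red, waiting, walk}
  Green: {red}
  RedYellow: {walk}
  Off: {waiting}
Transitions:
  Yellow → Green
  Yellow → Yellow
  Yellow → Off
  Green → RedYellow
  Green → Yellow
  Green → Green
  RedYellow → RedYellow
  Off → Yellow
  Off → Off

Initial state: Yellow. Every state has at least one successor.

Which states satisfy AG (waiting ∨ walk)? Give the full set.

States satisfying waiting ∨ walk: {Yellow, RedYellow, Off}.
States satisfying AG (waiting ∨ walk): {RedYellow}.

{RedYellow}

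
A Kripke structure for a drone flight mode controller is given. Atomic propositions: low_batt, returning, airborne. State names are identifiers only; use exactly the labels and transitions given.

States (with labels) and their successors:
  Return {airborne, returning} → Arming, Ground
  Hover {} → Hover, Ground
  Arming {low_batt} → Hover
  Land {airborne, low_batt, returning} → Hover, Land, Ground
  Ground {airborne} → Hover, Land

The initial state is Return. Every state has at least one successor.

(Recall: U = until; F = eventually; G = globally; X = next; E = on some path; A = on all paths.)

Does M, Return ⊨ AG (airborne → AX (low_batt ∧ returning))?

States satisfying airborne → AX (low_batt ∧ returning): {Hover, Arming}.
States satisfying AG (airborne → AX (low_batt ∧ returning)): ∅.
Ground is reachable from Return and violates airborne → AX (low_batt ∧ returning), so AG fails at Return.
Return ∉ Sat(AG (airborne → AX (low_batt ∧ returning))).

No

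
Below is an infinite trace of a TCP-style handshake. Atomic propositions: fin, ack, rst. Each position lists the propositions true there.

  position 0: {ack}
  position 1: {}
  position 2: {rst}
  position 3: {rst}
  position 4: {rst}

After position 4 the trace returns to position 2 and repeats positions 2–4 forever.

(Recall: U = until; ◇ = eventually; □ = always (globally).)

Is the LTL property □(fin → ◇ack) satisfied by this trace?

fin → ◇ack holds at every position 0..4, and those are all positions ever visited, so □(fin → ◇ack) holds.

Satisfied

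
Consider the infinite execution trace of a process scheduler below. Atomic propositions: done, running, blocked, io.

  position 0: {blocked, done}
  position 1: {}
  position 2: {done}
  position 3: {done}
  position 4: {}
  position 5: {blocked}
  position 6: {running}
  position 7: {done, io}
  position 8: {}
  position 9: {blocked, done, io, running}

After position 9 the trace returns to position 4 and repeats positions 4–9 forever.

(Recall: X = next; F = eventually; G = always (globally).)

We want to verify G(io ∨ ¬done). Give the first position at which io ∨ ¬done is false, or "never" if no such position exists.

At position 0 the labels are {blocked, done}, so io ∨ ¬done is false there. This is the first violation.

0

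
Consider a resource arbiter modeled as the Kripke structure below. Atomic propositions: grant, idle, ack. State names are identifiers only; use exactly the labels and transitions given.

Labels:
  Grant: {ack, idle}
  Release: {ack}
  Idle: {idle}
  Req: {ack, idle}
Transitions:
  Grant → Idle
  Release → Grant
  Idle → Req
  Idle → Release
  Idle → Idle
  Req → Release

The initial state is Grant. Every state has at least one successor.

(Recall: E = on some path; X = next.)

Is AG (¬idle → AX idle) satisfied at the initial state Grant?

States satisfying ¬idle → AX idle: {Grant, Release, Idle, Req}.
States satisfying AG (¬idle → AX idle): {Grant, Release, Idle, Req}.
Every state reachable from Grant satisfies ¬idle → AX idle.
Grant ∈ Sat(AG (¬idle → AX idle)).

Holds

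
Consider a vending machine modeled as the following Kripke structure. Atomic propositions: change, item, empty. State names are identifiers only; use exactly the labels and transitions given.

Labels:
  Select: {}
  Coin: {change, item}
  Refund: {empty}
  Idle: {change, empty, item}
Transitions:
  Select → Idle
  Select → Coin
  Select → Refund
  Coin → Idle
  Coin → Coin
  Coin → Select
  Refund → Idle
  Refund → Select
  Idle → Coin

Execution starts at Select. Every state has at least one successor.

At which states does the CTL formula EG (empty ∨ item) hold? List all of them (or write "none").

{Coin, Refund, Idle}

States satisfying empty ∨ item: {Coin, Refund, Idle}.
States satisfying EG (empty ∨ item): {Coin, Refund, Idle}.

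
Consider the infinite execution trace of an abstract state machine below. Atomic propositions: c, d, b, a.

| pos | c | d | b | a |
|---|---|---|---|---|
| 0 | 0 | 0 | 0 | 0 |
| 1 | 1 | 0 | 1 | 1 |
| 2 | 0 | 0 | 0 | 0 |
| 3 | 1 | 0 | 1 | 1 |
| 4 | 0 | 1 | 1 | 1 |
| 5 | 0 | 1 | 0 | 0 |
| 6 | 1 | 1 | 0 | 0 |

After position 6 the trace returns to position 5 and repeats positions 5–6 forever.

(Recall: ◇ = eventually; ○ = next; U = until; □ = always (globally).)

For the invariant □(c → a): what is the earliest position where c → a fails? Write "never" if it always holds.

6

Check c → a at each position in order: 0 ✓, 1 ✓, 2 ✓, 3 ✓, 4 ✓, 5 ✓.
At position 6 the labels are {c, d}, so c → a is false there. This is the first violation.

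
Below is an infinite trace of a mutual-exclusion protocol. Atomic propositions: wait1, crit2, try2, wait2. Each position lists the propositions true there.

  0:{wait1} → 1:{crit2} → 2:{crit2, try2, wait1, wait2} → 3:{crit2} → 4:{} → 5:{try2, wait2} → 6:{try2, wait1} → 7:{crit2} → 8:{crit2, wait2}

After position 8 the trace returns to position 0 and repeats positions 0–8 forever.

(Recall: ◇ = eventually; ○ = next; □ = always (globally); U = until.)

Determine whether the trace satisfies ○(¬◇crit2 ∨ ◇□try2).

Violated

The position after 0 is 1; ¬◇crit2 ∨ ◇□try2 is false there.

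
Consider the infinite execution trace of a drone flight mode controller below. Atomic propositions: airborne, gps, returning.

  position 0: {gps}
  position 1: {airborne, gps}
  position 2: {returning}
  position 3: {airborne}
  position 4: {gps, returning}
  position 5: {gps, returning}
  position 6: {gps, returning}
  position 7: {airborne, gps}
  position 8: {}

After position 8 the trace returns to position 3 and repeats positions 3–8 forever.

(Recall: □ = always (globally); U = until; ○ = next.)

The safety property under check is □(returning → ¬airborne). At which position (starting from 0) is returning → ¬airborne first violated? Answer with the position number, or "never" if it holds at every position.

never

returning → ¬airborne holds at every position 0..8, and those are all the positions the trace ever visits, so the invariant □(returning → ¬airborne) is never violated.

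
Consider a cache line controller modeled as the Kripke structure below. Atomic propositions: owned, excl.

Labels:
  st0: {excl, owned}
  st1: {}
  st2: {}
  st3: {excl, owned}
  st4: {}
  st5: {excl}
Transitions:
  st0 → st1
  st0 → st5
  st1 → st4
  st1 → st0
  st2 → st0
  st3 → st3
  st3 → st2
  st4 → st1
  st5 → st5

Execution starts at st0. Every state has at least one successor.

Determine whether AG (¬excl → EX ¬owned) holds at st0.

States satisfying ¬excl → EX ¬owned: {st0, st1, st3, st4, st5}.
States satisfying AG (¬excl → EX ¬owned): {st0, st1, st4, st5}.
Every state reachable from st0 satisfies ¬excl → EX ¬owned.
st0 ∈ Sat(AG (¬excl → EX ¬owned)).

Holds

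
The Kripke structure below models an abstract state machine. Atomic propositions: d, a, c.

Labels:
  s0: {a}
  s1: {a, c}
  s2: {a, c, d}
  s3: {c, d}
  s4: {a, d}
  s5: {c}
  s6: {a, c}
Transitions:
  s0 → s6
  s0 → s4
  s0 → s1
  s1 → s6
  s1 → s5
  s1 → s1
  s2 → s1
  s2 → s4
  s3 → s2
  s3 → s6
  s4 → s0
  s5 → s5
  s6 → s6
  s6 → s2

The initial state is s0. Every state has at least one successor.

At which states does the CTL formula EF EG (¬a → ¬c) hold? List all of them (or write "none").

States satisfying EG (¬a → ¬c): {s0, s1, s2, s4, s6}.
States satisfying EF EG (¬a → ¬c): {s0, s1, s2, s3, s4, s6}.

{s0, s1, s2, s3, s4, s6}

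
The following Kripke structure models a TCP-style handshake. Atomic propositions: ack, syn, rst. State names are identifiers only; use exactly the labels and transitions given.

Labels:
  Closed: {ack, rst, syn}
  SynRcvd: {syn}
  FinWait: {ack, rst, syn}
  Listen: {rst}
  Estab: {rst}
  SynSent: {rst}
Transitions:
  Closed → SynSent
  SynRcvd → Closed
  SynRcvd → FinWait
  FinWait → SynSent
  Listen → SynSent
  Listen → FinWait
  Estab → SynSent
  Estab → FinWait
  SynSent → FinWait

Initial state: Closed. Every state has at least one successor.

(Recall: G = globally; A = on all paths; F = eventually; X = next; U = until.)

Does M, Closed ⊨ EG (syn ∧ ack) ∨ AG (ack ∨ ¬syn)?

States satisfying syn ∧ ack: {Closed, FinWait}.
States satisfying EG (syn ∧ ack): ∅.
States satisfying ack ∨ ¬syn: {Closed, FinWait, Listen, Estab, SynSent}.
States satisfying AG (ack ∨ ¬syn): {Closed, FinWait, Listen, Estab, SynSent}.
States satisfying EG (syn ∧ ack) ∨ AG (ack ∨ ¬syn): {Closed, FinWait, Listen, Estab, SynSent}.
Closed ∈ Sat(EG (syn ∧ ack) ∨ AG (ack ∨ ¬syn)).

Holds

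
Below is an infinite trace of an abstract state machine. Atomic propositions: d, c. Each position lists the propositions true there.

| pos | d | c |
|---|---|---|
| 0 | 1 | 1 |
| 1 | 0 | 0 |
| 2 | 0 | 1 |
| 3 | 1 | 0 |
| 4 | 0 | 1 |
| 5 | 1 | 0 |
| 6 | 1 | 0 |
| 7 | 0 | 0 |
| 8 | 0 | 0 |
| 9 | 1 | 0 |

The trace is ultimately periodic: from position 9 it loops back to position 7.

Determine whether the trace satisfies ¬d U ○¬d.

Satisfied

Walking from position 0: ○¬d first holds at position 0, and ¬d holds at every earlier position along the way, so ¬d U ○¬d holds.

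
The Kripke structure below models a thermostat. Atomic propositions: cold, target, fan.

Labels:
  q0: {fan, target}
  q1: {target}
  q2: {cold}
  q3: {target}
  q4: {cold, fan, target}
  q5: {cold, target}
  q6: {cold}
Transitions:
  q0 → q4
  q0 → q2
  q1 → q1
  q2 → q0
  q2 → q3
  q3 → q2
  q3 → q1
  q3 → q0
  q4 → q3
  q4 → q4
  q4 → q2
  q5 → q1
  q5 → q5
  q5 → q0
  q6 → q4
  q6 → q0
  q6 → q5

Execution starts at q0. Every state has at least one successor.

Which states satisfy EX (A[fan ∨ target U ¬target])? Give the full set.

{q0, q3, q4}

States satisfying A[fan ∨ target U ¬target]: {q2, q6}.
States satisfying EX (A[fan ∨ target U ¬target]): {q0, q3, q4}.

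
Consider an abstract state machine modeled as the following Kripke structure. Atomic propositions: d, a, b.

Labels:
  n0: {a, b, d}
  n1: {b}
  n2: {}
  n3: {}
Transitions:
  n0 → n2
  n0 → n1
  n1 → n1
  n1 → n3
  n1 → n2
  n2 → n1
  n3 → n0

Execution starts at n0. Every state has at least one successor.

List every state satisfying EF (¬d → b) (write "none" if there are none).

States satisfying ¬d → b: {n0, n1}.
States satisfying EF (¬d → b): {n0, n1, n2, n3}.

{n0, n1, n2, n3}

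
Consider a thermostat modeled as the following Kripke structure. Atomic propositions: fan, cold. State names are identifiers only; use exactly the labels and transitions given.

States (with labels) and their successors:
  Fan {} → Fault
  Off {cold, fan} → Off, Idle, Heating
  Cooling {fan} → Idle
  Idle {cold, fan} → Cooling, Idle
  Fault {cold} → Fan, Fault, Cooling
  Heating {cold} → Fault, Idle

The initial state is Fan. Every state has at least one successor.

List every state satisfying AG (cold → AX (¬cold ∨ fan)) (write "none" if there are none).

{Cooling, Idle}

States satisfying cold → AX (¬cold ∨ fan): {Fan, Cooling, Idle}.
States satisfying AG (cold → AX (¬cold ∨ fan)): {Cooling, Idle}.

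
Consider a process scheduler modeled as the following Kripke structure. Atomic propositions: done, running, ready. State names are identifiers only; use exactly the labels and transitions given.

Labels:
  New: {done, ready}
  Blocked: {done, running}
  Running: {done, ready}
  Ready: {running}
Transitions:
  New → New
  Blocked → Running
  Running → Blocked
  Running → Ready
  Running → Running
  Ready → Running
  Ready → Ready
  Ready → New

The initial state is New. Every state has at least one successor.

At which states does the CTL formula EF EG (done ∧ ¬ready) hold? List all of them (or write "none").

States satisfying EG (done ∧ ¬ready): ∅.
States satisfying EF EG (done ∧ ¬ready): ∅.

none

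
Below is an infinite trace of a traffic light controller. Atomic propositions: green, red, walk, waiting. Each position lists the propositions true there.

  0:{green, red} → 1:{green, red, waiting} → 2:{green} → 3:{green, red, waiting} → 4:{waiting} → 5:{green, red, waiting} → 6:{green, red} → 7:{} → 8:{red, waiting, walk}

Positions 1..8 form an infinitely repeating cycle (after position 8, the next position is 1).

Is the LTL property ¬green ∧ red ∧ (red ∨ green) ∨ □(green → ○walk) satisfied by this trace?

green → ○walk must hold at every position from 0 onward. It fails at position 0, so □(green → ○walk) is false.
Positions where green holds: 0, 1, 2, 3, 5, 6.
Check ○walk at each: 0→fails, 1→fails, 2→fails, 3→fails, 5→fails, 6→fails.
At position 0: ¬green ∧ red ∧ (red ∨ green) is false; □(green → ○walk) is false; so ¬green ∧ red ∧ (red ∨ green) ∨ □(green → ○walk) is false.

Does not hold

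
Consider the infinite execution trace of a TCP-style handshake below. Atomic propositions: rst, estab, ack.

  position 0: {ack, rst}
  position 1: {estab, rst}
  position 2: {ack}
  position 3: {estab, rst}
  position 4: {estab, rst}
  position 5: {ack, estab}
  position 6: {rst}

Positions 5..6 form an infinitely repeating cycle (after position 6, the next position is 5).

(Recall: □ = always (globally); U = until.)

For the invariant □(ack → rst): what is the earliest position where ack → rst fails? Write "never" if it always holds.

Check ack → rst at each position in order: 0 ✓, 1 ✓.
At position 2 the labels are {ack}, so ack → rst is false there. This is the first violation.

2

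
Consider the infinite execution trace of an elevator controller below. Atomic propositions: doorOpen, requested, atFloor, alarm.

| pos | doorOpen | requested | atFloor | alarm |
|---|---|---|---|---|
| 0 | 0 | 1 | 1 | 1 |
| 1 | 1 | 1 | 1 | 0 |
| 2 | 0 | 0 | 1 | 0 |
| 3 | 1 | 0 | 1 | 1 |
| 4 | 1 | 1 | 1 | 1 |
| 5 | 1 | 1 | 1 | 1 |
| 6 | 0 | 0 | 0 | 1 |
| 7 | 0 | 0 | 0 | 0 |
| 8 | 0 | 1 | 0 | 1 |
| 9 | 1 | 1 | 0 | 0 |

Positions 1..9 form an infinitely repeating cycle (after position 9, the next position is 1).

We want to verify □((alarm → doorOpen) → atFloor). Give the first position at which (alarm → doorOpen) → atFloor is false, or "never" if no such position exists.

Check (alarm → doorOpen) → atFloor at each position in order: 0 ✓, 1 ✓, 2 ✓, 3 ✓, 4 ✓, 5 ✓, 6 ✓.
At position 7 the labels are {}, so (alarm → doorOpen) → atFloor is false there. This is the first violation.

7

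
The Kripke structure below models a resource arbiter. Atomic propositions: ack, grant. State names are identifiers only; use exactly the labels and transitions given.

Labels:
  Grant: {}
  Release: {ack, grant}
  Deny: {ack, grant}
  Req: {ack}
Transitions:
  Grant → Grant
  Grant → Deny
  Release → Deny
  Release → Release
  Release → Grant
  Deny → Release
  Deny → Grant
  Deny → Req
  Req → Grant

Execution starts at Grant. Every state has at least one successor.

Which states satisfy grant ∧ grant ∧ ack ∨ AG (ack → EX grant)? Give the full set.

States satisfying grant ∧ ack: {Release, Deny}.
States satisfying grant ∧ grant ∧ ack: {Release, Deny}.
States satisfying ack → EX grant: {Grant, Release, Deny}.
States satisfying AG (ack → EX grant): ∅.
States satisfying grant ∧ grant ∧ ack ∨ AG (ack → EX grant): {Release, Deny}.

{Release, Deny}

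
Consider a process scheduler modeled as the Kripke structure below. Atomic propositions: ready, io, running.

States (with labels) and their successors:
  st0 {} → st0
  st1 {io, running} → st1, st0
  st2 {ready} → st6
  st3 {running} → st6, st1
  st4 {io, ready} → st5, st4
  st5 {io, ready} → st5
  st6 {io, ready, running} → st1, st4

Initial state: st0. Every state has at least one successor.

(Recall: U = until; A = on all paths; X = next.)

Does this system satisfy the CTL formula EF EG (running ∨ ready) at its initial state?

Does not hold

States satisfying EG (running ∨ ready): {st1, st2, st3, st4, st5, st6}.
States satisfying EF EG (running ∨ ready): {st1, st2, st3, st4, st5, st6}.
No suitable path/successor from st0 witnesses the formula.
st0 ∉ Sat(EF EG (running ∨ ready)).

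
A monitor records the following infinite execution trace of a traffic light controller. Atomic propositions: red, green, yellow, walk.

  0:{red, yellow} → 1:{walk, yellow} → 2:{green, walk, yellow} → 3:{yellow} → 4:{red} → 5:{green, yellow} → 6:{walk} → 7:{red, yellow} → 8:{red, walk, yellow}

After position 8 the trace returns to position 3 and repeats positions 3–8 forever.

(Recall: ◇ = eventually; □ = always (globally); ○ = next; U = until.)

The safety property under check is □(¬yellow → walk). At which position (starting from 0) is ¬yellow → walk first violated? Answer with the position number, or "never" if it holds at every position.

4

Check ¬yellow → walk at each position in order: 0 ✓, 1 ✓, 2 ✓, 3 ✓.
At position 4 the labels are {red}, so ¬yellow → walk is false there. This is the first violation.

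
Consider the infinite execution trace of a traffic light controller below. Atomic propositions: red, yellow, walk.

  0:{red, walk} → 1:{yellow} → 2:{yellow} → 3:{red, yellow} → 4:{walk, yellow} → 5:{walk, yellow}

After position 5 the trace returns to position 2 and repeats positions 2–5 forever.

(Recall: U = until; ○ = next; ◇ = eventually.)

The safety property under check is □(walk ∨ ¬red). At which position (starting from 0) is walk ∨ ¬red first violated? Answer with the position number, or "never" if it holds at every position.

3

Check walk ∨ ¬red at each position in order: 0 ✓, 1 ✓, 2 ✓.
At position 3 the labels are {red, yellow}, so walk ∨ ¬red is false there. This is the first violation.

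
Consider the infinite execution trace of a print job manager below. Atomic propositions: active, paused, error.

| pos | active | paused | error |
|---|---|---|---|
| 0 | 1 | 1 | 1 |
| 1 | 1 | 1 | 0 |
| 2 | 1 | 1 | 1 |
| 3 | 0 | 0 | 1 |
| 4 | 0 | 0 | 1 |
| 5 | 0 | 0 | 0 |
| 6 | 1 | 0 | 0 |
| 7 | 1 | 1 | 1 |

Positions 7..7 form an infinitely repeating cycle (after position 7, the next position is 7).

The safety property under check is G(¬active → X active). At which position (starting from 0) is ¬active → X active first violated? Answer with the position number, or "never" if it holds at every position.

Check ¬active → X active at each position in order: 0 ✓, 1 ✓, 2 ✓.
At position 3 the labels are {error} and the next position 4 has {error}, so ¬active → X active is false there. This is the first violation.

3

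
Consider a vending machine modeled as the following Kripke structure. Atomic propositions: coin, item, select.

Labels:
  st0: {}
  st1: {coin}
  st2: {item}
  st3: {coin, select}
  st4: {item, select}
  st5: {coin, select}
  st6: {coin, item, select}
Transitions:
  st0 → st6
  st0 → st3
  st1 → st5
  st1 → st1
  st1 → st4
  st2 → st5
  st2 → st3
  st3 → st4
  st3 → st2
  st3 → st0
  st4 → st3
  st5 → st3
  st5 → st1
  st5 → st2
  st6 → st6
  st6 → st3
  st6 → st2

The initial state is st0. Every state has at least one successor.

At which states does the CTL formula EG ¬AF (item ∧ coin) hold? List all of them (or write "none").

{st0, st1, st2, st3, st4, st5}

States satisfying ¬AF (item ∧ coin): {st0, st1, st2, st3, st4, st5}.
States satisfying EG ¬AF (item ∧ coin): {st0, st1, st2, st3, st4, st5}.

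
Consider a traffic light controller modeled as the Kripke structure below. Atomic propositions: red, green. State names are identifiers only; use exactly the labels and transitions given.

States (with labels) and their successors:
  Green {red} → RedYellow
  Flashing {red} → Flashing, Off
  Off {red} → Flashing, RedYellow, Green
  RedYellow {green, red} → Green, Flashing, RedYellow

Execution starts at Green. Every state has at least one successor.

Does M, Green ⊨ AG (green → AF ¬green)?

Violated

States satisfying green → AF ¬green: {Green, Flashing, Off}.
States satisfying AG (green → AF ¬green): ∅.
RedYellow is reachable from Green and violates green → AF ¬green, so AG fails at Green.
Green ∉ Sat(AG (green → AF ¬green)).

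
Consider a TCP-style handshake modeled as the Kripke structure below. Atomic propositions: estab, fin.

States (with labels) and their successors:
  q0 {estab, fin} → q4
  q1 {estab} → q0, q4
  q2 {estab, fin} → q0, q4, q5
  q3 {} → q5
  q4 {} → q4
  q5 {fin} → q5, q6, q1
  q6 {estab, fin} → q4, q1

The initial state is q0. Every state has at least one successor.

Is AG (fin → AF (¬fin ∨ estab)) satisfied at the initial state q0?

Yes

States satisfying fin → AF (¬fin ∨ estab): {q0, q1, q2, q3, q4, q6}.
States satisfying AG (fin → AF (¬fin ∨ estab)): {q0, q1, q4, q6}.
Every state reachable from q0 satisfies fin → AF (¬fin ∨ estab).
q0 ∈ Sat(AG (fin → AF (¬fin ∨ estab))).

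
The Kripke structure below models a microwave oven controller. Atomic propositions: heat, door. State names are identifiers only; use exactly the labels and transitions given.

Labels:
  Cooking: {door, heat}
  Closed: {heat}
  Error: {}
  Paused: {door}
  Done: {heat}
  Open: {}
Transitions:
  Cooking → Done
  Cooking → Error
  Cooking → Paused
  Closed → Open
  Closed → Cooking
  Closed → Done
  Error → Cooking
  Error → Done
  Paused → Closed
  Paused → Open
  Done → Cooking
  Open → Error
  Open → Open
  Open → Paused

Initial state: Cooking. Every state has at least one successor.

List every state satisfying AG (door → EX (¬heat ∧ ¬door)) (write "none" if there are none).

States satisfying door → EX (¬heat ∧ ¬door): {Cooking, Closed, Error, Paused, Done, Open}.
States satisfying AG (door → EX (¬heat ∧ ¬door)): {Cooking, Closed, Error, Paused, Done, Open}.

{Cooking, Closed, Error, Paused, Done, Open}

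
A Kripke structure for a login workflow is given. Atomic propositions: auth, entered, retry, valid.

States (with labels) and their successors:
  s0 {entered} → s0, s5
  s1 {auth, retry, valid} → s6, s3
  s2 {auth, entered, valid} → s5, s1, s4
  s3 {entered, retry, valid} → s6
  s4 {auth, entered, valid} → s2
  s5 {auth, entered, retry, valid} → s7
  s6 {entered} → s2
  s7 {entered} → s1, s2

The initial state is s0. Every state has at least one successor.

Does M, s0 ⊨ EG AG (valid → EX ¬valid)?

States satisfying AG (valid → EX ¬valid): ∅.
States satisfying EG AG (valid → EX ¬valid): ∅.
No suitable path/successor from s0 witnesses the formula.
s0 ∉ Sat(EG AG (valid → EX ¬valid)).

Does not hold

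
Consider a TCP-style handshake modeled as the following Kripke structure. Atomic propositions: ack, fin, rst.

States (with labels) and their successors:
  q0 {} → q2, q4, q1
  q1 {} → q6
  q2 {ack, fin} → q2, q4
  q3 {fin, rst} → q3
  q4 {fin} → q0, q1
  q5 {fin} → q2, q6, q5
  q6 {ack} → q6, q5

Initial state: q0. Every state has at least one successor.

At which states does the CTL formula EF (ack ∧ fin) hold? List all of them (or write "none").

States satisfying ack ∧ fin: {q2}.
States satisfying EF (ack ∧ fin): {q0, q1, q2, q4, q5, q6}.

{q0, q1, q2, q4, q5, q6}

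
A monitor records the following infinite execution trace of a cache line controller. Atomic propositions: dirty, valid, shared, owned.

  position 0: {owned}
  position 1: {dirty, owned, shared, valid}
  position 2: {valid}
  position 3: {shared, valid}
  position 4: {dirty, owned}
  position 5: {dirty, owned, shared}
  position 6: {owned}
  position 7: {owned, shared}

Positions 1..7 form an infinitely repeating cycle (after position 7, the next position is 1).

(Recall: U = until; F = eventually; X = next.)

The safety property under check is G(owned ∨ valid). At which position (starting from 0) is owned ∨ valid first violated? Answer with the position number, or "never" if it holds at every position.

never

owned ∨ valid holds at every position 0..7, and those are all the positions the trace ever visits, so the invariant G(owned ∨ valid) is never violated.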